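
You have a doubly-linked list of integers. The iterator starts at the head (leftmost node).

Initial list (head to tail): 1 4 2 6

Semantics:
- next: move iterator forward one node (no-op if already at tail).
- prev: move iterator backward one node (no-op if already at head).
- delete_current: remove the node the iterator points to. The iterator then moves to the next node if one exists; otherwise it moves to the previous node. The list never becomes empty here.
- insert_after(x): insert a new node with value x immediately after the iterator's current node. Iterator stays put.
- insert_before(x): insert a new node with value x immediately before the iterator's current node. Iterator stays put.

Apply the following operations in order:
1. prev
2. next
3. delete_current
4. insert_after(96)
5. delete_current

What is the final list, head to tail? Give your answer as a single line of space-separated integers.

After 1 (prev): list=[1, 4, 2, 6] cursor@1
After 2 (next): list=[1, 4, 2, 6] cursor@4
After 3 (delete_current): list=[1, 2, 6] cursor@2
After 4 (insert_after(96)): list=[1, 2, 96, 6] cursor@2
After 5 (delete_current): list=[1, 96, 6] cursor@96

Answer: 1 96 6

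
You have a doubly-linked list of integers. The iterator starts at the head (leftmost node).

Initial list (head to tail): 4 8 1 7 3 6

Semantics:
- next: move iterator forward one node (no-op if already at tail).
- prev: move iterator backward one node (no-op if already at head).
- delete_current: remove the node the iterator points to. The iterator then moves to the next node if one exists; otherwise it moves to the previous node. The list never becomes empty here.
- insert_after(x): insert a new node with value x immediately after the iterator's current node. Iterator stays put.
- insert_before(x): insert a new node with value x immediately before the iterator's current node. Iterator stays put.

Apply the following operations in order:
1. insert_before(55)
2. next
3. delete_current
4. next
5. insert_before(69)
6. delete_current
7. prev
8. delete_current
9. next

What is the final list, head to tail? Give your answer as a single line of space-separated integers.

After 1 (insert_before(55)): list=[55, 4, 8, 1, 7, 3, 6] cursor@4
After 2 (next): list=[55, 4, 8, 1, 7, 3, 6] cursor@8
After 3 (delete_current): list=[55, 4, 1, 7, 3, 6] cursor@1
After 4 (next): list=[55, 4, 1, 7, 3, 6] cursor@7
After 5 (insert_before(69)): list=[55, 4, 1, 69, 7, 3, 6] cursor@7
After 6 (delete_current): list=[55, 4, 1, 69, 3, 6] cursor@3
After 7 (prev): list=[55, 4, 1, 69, 3, 6] cursor@69
After 8 (delete_current): list=[55, 4, 1, 3, 6] cursor@3
After 9 (next): list=[55, 4, 1, 3, 6] cursor@6

Answer: 55 4 1 3 6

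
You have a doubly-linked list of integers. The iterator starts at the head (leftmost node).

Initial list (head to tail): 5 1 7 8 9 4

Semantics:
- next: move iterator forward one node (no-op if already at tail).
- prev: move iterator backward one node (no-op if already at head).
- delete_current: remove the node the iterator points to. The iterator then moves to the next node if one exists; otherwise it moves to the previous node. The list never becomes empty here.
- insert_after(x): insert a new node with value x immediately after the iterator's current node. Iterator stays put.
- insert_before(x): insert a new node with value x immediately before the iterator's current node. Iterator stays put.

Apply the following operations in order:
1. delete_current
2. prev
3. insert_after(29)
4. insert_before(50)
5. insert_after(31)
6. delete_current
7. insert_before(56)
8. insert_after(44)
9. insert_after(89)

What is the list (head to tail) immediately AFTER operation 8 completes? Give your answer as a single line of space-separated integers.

After 1 (delete_current): list=[1, 7, 8, 9, 4] cursor@1
After 2 (prev): list=[1, 7, 8, 9, 4] cursor@1
After 3 (insert_after(29)): list=[1, 29, 7, 8, 9, 4] cursor@1
After 4 (insert_before(50)): list=[50, 1, 29, 7, 8, 9, 4] cursor@1
After 5 (insert_after(31)): list=[50, 1, 31, 29, 7, 8, 9, 4] cursor@1
After 6 (delete_current): list=[50, 31, 29, 7, 8, 9, 4] cursor@31
After 7 (insert_before(56)): list=[50, 56, 31, 29, 7, 8, 9, 4] cursor@31
After 8 (insert_after(44)): list=[50, 56, 31, 44, 29, 7, 8, 9, 4] cursor@31

Answer: 50 56 31 44 29 7 8 9 4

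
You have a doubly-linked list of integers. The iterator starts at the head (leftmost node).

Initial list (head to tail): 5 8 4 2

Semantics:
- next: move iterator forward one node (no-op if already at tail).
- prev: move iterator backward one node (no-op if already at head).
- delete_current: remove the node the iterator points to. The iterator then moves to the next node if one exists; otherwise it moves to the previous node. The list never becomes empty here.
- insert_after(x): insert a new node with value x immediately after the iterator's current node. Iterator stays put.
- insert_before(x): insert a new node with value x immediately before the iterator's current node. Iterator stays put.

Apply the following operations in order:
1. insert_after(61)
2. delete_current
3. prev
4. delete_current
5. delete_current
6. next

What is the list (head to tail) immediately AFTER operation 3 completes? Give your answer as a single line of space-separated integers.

After 1 (insert_after(61)): list=[5, 61, 8, 4, 2] cursor@5
After 2 (delete_current): list=[61, 8, 4, 2] cursor@61
After 3 (prev): list=[61, 8, 4, 2] cursor@61

Answer: 61 8 4 2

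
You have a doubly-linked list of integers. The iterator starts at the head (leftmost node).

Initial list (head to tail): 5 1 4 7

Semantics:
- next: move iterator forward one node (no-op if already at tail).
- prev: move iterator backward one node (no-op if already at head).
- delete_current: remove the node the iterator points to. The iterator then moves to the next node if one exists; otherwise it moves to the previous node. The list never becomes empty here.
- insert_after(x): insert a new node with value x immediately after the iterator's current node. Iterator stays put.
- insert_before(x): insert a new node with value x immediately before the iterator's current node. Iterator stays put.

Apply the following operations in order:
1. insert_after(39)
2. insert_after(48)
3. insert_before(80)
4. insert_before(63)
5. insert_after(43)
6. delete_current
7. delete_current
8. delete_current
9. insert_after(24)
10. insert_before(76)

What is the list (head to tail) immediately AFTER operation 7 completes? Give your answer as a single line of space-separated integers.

After 1 (insert_after(39)): list=[5, 39, 1, 4, 7] cursor@5
After 2 (insert_after(48)): list=[5, 48, 39, 1, 4, 7] cursor@5
After 3 (insert_before(80)): list=[80, 5, 48, 39, 1, 4, 7] cursor@5
After 4 (insert_before(63)): list=[80, 63, 5, 48, 39, 1, 4, 7] cursor@5
After 5 (insert_after(43)): list=[80, 63, 5, 43, 48, 39, 1, 4, 7] cursor@5
After 6 (delete_current): list=[80, 63, 43, 48, 39, 1, 4, 7] cursor@43
After 7 (delete_current): list=[80, 63, 48, 39, 1, 4, 7] cursor@48

Answer: 80 63 48 39 1 4 7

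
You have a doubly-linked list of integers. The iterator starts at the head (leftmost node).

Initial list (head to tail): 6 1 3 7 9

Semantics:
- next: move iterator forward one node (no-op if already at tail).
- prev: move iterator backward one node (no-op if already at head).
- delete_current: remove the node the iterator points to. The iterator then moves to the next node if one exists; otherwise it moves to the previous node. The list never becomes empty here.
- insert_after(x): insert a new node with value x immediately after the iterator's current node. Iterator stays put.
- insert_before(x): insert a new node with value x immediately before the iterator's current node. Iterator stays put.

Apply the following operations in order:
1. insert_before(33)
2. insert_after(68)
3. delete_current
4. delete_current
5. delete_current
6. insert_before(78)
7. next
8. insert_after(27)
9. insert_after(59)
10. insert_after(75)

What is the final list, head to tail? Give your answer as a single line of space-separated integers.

After 1 (insert_before(33)): list=[33, 6, 1, 3, 7, 9] cursor@6
After 2 (insert_after(68)): list=[33, 6, 68, 1, 3, 7, 9] cursor@6
After 3 (delete_current): list=[33, 68, 1, 3, 7, 9] cursor@68
After 4 (delete_current): list=[33, 1, 3, 7, 9] cursor@1
After 5 (delete_current): list=[33, 3, 7, 9] cursor@3
After 6 (insert_before(78)): list=[33, 78, 3, 7, 9] cursor@3
After 7 (next): list=[33, 78, 3, 7, 9] cursor@7
After 8 (insert_after(27)): list=[33, 78, 3, 7, 27, 9] cursor@7
After 9 (insert_after(59)): list=[33, 78, 3, 7, 59, 27, 9] cursor@7
After 10 (insert_after(75)): list=[33, 78, 3, 7, 75, 59, 27, 9] cursor@7

Answer: 33 78 3 7 75 59 27 9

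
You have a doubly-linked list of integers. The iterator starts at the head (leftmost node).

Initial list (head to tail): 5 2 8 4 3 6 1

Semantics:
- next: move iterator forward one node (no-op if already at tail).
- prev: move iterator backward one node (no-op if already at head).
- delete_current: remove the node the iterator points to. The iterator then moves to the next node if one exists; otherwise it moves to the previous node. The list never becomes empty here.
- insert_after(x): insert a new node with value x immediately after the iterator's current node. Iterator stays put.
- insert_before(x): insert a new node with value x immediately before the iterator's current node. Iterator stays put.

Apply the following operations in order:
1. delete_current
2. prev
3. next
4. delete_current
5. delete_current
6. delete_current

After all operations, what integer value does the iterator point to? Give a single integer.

After 1 (delete_current): list=[2, 8, 4, 3, 6, 1] cursor@2
After 2 (prev): list=[2, 8, 4, 3, 6, 1] cursor@2
After 3 (next): list=[2, 8, 4, 3, 6, 1] cursor@8
After 4 (delete_current): list=[2, 4, 3, 6, 1] cursor@4
After 5 (delete_current): list=[2, 3, 6, 1] cursor@3
After 6 (delete_current): list=[2, 6, 1] cursor@6

Answer: 6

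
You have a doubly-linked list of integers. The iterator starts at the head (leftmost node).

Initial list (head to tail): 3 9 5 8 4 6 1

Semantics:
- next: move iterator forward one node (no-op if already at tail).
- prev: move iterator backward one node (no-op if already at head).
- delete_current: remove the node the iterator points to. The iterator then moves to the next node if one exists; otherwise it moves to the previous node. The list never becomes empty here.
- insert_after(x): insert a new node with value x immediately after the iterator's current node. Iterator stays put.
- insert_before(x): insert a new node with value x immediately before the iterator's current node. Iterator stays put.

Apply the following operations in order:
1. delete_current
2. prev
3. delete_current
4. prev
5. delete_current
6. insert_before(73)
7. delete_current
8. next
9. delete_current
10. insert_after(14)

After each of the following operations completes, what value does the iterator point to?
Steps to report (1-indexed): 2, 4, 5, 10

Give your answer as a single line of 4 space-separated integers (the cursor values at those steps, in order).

After 1 (delete_current): list=[9, 5, 8, 4, 6, 1] cursor@9
After 2 (prev): list=[9, 5, 8, 4, 6, 1] cursor@9
After 3 (delete_current): list=[5, 8, 4, 6, 1] cursor@5
After 4 (prev): list=[5, 8, 4, 6, 1] cursor@5
After 5 (delete_current): list=[8, 4, 6, 1] cursor@8
After 6 (insert_before(73)): list=[73, 8, 4, 6, 1] cursor@8
After 7 (delete_current): list=[73, 4, 6, 1] cursor@4
After 8 (next): list=[73, 4, 6, 1] cursor@6
After 9 (delete_current): list=[73, 4, 1] cursor@1
After 10 (insert_after(14)): list=[73, 4, 1, 14] cursor@1

Answer: 9 5 8 1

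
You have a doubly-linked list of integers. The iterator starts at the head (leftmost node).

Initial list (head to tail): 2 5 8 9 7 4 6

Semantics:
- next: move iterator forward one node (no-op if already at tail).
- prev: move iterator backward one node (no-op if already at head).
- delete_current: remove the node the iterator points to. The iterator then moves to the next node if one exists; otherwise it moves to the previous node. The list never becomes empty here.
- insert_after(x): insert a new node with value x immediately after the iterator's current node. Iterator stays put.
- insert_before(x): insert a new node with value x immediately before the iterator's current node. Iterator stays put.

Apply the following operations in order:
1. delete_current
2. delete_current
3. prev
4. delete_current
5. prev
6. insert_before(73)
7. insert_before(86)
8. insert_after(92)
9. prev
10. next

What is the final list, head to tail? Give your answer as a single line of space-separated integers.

Answer: 73 86 9 92 7 4 6

Derivation:
After 1 (delete_current): list=[5, 8, 9, 7, 4, 6] cursor@5
After 2 (delete_current): list=[8, 9, 7, 4, 6] cursor@8
After 3 (prev): list=[8, 9, 7, 4, 6] cursor@8
After 4 (delete_current): list=[9, 7, 4, 6] cursor@9
After 5 (prev): list=[9, 7, 4, 6] cursor@9
After 6 (insert_before(73)): list=[73, 9, 7, 4, 6] cursor@9
After 7 (insert_before(86)): list=[73, 86, 9, 7, 4, 6] cursor@9
After 8 (insert_after(92)): list=[73, 86, 9, 92, 7, 4, 6] cursor@9
After 9 (prev): list=[73, 86, 9, 92, 7, 4, 6] cursor@86
After 10 (next): list=[73, 86, 9, 92, 7, 4, 6] cursor@9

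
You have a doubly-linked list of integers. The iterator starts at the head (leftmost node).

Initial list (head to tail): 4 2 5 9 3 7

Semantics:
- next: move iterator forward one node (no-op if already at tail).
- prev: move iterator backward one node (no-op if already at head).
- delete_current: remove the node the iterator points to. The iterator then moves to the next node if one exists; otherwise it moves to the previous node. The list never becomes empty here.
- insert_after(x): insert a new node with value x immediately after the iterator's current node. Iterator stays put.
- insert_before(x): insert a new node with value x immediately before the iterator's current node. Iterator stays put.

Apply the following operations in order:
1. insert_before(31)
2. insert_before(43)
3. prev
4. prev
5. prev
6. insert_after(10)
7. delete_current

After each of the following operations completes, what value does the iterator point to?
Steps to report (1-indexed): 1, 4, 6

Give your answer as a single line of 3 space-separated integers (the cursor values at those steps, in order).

After 1 (insert_before(31)): list=[31, 4, 2, 5, 9, 3, 7] cursor@4
After 2 (insert_before(43)): list=[31, 43, 4, 2, 5, 9, 3, 7] cursor@4
After 3 (prev): list=[31, 43, 4, 2, 5, 9, 3, 7] cursor@43
After 4 (prev): list=[31, 43, 4, 2, 5, 9, 3, 7] cursor@31
After 5 (prev): list=[31, 43, 4, 2, 5, 9, 3, 7] cursor@31
After 6 (insert_after(10)): list=[31, 10, 43, 4, 2, 5, 9, 3, 7] cursor@31
After 7 (delete_current): list=[10, 43, 4, 2, 5, 9, 3, 7] cursor@10

Answer: 4 31 31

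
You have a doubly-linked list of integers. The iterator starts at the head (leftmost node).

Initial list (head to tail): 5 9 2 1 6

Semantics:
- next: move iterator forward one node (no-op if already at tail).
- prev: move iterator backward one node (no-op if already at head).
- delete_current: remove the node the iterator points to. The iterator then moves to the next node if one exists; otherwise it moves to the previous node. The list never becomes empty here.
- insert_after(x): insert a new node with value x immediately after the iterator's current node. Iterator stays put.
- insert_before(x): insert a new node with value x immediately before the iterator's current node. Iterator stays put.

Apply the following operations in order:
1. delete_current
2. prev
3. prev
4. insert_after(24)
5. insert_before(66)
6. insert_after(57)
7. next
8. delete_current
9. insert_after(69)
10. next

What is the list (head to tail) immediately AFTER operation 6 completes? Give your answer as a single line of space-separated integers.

After 1 (delete_current): list=[9, 2, 1, 6] cursor@9
After 2 (prev): list=[9, 2, 1, 6] cursor@9
After 3 (prev): list=[9, 2, 1, 6] cursor@9
After 4 (insert_after(24)): list=[9, 24, 2, 1, 6] cursor@9
After 5 (insert_before(66)): list=[66, 9, 24, 2, 1, 6] cursor@9
After 6 (insert_after(57)): list=[66, 9, 57, 24, 2, 1, 6] cursor@9

Answer: 66 9 57 24 2 1 6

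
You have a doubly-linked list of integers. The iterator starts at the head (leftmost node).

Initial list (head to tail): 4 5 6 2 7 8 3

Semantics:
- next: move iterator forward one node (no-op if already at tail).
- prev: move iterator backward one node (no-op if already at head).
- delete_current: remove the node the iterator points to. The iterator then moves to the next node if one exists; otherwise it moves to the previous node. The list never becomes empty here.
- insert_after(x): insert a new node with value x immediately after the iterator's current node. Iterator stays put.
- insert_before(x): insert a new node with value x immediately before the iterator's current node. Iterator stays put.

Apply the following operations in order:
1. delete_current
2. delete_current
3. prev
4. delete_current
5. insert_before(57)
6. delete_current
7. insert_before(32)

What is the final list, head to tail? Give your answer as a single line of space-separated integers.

Answer: 57 32 7 8 3

Derivation:
After 1 (delete_current): list=[5, 6, 2, 7, 8, 3] cursor@5
After 2 (delete_current): list=[6, 2, 7, 8, 3] cursor@6
After 3 (prev): list=[6, 2, 7, 8, 3] cursor@6
After 4 (delete_current): list=[2, 7, 8, 3] cursor@2
After 5 (insert_before(57)): list=[57, 2, 7, 8, 3] cursor@2
After 6 (delete_current): list=[57, 7, 8, 3] cursor@7
After 7 (insert_before(32)): list=[57, 32, 7, 8, 3] cursor@7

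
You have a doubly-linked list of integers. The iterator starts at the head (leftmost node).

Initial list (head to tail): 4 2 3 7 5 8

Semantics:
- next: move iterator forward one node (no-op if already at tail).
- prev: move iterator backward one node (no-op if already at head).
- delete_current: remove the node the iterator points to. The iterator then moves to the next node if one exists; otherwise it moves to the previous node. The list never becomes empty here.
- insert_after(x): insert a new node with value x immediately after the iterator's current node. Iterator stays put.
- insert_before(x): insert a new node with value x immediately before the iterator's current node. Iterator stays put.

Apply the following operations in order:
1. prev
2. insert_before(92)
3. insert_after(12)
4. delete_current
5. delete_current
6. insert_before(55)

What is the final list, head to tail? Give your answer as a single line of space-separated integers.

After 1 (prev): list=[4, 2, 3, 7, 5, 8] cursor@4
After 2 (insert_before(92)): list=[92, 4, 2, 3, 7, 5, 8] cursor@4
After 3 (insert_after(12)): list=[92, 4, 12, 2, 3, 7, 5, 8] cursor@4
After 4 (delete_current): list=[92, 12, 2, 3, 7, 5, 8] cursor@12
After 5 (delete_current): list=[92, 2, 3, 7, 5, 8] cursor@2
After 6 (insert_before(55)): list=[92, 55, 2, 3, 7, 5, 8] cursor@2

Answer: 92 55 2 3 7 5 8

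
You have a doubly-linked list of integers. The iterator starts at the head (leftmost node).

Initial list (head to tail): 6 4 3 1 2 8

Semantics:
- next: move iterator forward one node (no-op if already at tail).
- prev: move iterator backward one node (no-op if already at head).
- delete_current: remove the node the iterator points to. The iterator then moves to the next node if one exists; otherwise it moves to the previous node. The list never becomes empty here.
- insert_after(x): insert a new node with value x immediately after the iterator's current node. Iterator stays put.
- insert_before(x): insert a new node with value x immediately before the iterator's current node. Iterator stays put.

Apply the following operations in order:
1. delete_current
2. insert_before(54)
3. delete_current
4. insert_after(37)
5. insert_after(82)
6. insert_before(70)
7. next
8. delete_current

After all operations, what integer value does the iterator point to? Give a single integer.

Answer: 37

Derivation:
After 1 (delete_current): list=[4, 3, 1, 2, 8] cursor@4
After 2 (insert_before(54)): list=[54, 4, 3, 1, 2, 8] cursor@4
After 3 (delete_current): list=[54, 3, 1, 2, 8] cursor@3
After 4 (insert_after(37)): list=[54, 3, 37, 1, 2, 8] cursor@3
After 5 (insert_after(82)): list=[54, 3, 82, 37, 1, 2, 8] cursor@3
After 6 (insert_before(70)): list=[54, 70, 3, 82, 37, 1, 2, 8] cursor@3
After 7 (next): list=[54, 70, 3, 82, 37, 1, 2, 8] cursor@82
After 8 (delete_current): list=[54, 70, 3, 37, 1, 2, 8] cursor@37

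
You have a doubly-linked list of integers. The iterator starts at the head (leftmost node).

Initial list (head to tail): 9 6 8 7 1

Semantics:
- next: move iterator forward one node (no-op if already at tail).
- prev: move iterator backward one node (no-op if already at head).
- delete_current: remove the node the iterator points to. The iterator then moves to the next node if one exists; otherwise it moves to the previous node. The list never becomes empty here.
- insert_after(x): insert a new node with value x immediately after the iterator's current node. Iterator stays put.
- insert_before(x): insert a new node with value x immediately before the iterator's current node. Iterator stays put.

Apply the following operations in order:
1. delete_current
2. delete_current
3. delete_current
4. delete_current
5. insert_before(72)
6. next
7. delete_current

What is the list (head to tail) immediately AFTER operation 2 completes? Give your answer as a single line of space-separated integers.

Answer: 8 7 1

Derivation:
After 1 (delete_current): list=[6, 8, 7, 1] cursor@6
After 2 (delete_current): list=[8, 7, 1] cursor@8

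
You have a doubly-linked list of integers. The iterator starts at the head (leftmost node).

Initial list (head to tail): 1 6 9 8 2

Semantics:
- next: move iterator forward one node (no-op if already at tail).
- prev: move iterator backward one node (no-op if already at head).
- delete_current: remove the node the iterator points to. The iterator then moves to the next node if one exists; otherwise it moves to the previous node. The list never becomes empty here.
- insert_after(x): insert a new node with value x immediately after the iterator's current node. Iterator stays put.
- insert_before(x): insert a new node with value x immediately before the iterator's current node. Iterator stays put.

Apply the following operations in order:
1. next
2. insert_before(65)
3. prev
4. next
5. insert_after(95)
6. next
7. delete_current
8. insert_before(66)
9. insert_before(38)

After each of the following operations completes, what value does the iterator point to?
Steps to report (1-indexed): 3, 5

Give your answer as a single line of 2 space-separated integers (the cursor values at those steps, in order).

Answer: 65 6

Derivation:
After 1 (next): list=[1, 6, 9, 8, 2] cursor@6
After 2 (insert_before(65)): list=[1, 65, 6, 9, 8, 2] cursor@6
After 3 (prev): list=[1, 65, 6, 9, 8, 2] cursor@65
After 4 (next): list=[1, 65, 6, 9, 8, 2] cursor@6
After 5 (insert_after(95)): list=[1, 65, 6, 95, 9, 8, 2] cursor@6
After 6 (next): list=[1, 65, 6, 95, 9, 8, 2] cursor@95
After 7 (delete_current): list=[1, 65, 6, 9, 8, 2] cursor@9
After 8 (insert_before(66)): list=[1, 65, 6, 66, 9, 8, 2] cursor@9
After 9 (insert_before(38)): list=[1, 65, 6, 66, 38, 9, 8, 2] cursor@9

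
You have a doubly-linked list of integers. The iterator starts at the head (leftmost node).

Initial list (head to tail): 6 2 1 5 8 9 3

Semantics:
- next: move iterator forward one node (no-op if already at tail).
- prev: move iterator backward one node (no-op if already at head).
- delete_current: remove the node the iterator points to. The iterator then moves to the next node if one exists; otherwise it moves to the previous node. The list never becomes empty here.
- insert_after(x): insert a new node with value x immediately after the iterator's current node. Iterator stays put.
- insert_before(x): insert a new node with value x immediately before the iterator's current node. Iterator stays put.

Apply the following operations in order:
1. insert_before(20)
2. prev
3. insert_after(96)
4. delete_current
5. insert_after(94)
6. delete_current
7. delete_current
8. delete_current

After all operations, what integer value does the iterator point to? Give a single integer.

Answer: 2

Derivation:
After 1 (insert_before(20)): list=[20, 6, 2, 1, 5, 8, 9, 3] cursor@6
After 2 (prev): list=[20, 6, 2, 1, 5, 8, 9, 3] cursor@20
After 3 (insert_after(96)): list=[20, 96, 6, 2, 1, 5, 8, 9, 3] cursor@20
After 4 (delete_current): list=[96, 6, 2, 1, 5, 8, 9, 3] cursor@96
After 5 (insert_after(94)): list=[96, 94, 6, 2, 1, 5, 8, 9, 3] cursor@96
After 6 (delete_current): list=[94, 6, 2, 1, 5, 8, 9, 3] cursor@94
After 7 (delete_current): list=[6, 2, 1, 5, 8, 9, 3] cursor@6
After 8 (delete_current): list=[2, 1, 5, 8, 9, 3] cursor@2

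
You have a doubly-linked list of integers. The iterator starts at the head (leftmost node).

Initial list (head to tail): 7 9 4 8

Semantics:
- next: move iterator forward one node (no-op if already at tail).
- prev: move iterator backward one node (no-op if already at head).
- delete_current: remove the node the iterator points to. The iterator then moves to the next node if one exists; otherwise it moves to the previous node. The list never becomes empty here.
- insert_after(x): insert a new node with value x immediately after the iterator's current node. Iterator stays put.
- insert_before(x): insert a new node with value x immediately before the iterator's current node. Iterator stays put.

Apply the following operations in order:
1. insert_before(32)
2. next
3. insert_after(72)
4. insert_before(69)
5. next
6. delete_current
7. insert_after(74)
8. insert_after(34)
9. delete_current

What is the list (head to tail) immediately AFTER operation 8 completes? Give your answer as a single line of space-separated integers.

After 1 (insert_before(32)): list=[32, 7, 9, 4, 8] cursor@7
After 2 (next): list=[32, 7, 9, 4, 8] cursor@9
After 3 (insert_after(72)): list=[32, 7, 9, 72, 4, 8] cursor@9
After 4 (insert_before(69)): list=[32, 7, 69, 9, 72, 4, 8] cursor@9
After 5 (next): list=[32, 7, 69, 9, 72, 4, 8] cursor@72
After 6 (delete_current): list=[32, 7, 69, 9, 4, 8] cursor@4
After 7 (insert_after(74)): list=[32, 7, 69, 9, 4, 74, 8] cursor@4
After 8 (insert_after(34)): list=[32, 7, 69, 9, 4, 34, 74, 8] cursor@4

Answer: 32 7 69 9 4 34 74 8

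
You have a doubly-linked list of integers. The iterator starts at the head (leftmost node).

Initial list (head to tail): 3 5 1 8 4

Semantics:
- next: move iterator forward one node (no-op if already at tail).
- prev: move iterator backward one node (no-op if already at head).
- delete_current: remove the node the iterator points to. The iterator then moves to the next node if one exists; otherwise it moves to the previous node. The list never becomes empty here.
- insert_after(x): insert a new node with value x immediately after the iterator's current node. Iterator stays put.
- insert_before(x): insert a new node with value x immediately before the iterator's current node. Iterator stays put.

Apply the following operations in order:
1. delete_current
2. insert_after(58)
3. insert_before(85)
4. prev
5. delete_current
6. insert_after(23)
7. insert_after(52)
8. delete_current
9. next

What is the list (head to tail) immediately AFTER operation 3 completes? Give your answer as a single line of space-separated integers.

Answer: 85 5 58 1 8 4

Derivation:
After 1 (delete_current): list=[5, 1, 8, 4] cursor@5
After 2 (insert_after(58)): list=[5, 58, 1, 8, 4] cursor@5
After 3 (insert_before(85)): list=[85, 5, 58, 1, 8, 4] cursor@5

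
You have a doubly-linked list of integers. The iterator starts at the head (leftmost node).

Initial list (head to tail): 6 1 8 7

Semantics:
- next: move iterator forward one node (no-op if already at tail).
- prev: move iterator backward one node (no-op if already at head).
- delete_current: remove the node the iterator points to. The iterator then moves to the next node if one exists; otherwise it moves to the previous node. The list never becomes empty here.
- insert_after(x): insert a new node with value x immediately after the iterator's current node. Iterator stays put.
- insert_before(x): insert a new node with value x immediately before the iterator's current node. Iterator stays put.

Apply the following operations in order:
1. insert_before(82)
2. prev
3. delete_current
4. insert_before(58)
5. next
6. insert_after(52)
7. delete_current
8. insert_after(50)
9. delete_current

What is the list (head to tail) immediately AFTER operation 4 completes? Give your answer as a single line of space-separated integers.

Answer: 58 6 1 8 7

Derivation:
After 1 (insert_before(82)): list=[82, 6, 1, 8, 7] cursor@6
After 2 (prev): list=[82, 6, 1, 8, 7] cursor@82
After 3 (delete_current): list=[6, 1, 8, 7] cursor@6
After 4 (insert_before(58)): list=[58, 6, 1, 8, 7] cursor@6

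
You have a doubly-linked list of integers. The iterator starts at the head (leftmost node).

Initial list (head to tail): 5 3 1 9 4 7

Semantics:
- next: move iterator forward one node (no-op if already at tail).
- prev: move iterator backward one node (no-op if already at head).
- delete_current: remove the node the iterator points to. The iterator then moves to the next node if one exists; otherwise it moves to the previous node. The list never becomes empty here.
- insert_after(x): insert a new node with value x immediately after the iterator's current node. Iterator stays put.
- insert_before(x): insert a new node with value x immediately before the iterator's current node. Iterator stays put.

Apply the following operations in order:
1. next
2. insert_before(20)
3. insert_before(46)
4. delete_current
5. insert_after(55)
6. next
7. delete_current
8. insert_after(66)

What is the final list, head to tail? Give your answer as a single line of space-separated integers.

After 1 (next): list=[5, 3, 1, 9, 4, 7] cursor@3
After 2 (insert_before(20)): list=[5, 20, 3, 1, 9, 4, 7] cursor@3
After 3 (insert_before(46)): list=[5, 20, 46, 3, 1, 9, 4, 7] cursor@3
After 4 (delete_current): list=[5, 20, 46, 1, 9, 4, 7] cursor@1
After 5 (insert_after(55)): list=[5, 20, 46, 1, 55, 9, 4, 7] cursor@1
After 6 (next): list=[5, 20, 46, 1, 55, 9, 4, 7] cursor@55
After 7 (delete_current): list=[5, 20, 46, 1, 9, 4, 7] cursor@9
After 8 (insert_after(66)): list=[5, 20, 46, 1, 9, 66, 4, 7] cursor@9

Answer: 5 20 46 1 9 66 4 7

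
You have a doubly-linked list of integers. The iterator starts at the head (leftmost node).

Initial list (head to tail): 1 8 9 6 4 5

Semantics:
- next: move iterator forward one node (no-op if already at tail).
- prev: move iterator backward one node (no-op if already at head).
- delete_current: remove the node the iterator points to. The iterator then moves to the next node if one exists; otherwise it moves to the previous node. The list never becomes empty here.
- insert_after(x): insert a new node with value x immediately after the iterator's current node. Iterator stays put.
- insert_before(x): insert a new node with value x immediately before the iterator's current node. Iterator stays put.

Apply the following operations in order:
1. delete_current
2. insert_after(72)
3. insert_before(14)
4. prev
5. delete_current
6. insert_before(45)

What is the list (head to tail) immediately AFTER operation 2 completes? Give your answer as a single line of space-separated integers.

Answer: 8 72 9 6 4 5

Derivation:
After 1 (delete_current): list=[8, 9, 6, 4, 5] cursor@8
After 2 (insert_after(72)): list=[8, 72, 9, 6, 4, 5] cursor@8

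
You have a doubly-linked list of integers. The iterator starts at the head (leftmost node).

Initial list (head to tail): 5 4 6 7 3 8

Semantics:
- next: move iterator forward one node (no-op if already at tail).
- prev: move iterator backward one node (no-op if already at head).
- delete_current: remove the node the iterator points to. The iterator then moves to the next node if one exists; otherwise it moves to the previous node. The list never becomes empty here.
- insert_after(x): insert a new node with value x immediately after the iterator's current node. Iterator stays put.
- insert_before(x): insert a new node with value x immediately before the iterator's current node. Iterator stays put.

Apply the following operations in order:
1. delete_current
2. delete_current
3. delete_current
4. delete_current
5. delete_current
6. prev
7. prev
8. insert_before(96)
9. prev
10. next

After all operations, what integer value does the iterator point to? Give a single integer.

After 1 (delete_current): list=[4, 6, 7, 3, 8] cursor@4
After 2 (delete_current): list=[6, 7, 3, 8] cursor@6
After 3 (delete_current): list=[7, 3, 8] cursor@7
After 4 (delete_current): list=[3, 8] cursor@3
After 5 (delete_current): list=[8] cursor@8
After 6 (prev): list=[8] cursor@8
After 7 (prev): list=[8] cursor@8
After 8 (insert_before(96)): list=[96, 8] cursor@8
After 9 (prev): list=[96, 8] cursor@96
After 10 (next): list=[96, 8] cursor@8

Answer: 8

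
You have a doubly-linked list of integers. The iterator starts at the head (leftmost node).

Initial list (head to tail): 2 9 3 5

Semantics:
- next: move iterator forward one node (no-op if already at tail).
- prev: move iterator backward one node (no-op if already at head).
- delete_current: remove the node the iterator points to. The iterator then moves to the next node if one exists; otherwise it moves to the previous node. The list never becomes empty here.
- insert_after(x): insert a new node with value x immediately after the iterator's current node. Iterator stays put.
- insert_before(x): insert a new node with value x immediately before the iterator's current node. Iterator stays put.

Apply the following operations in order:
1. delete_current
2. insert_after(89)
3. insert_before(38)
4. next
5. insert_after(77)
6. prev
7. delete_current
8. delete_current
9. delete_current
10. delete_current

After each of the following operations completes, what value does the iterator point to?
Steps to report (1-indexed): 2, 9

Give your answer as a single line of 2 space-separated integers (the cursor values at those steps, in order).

Answer: 9 3

Derivation:
After 1 (delete_current): list=[9, 3, 5] cursor@9
After 2 (insert_after(89)): list=[9, 89, 3, 5] cursor@9
After 3 (insert_before(38)): list=[38, 9, 89, 3, 5] cursor@9
After 4 (next): list=[38, 9, 89, 3, 5] cursor@89
After 5 (insert_after(77)): list=[38, 9, 89, 77, 3, 5] cursor@89
After 6 (prev): list=[38, 9, 89, 77, 3, 5] cursor@9
After 7 (delete_current): list=[38, 89, 77, 3, 5] cursor@89
After 8 (delete_current): list=[38, 77, 3, 5] cursor@77
After 9 (delete_current): list=[38, 3, 5] cursor@3
After 10 (delete_current): list=[38, 5] cursor@5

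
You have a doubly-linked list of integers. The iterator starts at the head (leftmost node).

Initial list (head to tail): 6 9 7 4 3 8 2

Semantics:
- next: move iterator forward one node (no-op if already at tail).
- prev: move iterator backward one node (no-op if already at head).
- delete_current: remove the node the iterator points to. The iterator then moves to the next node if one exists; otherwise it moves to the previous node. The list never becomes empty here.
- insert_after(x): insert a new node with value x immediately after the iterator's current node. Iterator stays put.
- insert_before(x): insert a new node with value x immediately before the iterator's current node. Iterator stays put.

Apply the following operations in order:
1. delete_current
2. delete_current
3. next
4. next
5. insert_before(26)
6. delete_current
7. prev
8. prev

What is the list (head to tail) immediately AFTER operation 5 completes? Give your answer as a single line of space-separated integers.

After 1 (delete_current): list=[9, 7, 4, 3, 8, 2] cursor@9
After 2 (delete_current): list=[7, 4, 3, 8, 2] cursor@7
After 3 (next): list=[7, 4, 3, 8, 2] cursor@4
After 4 (next): list=[7, 4, 3, 8, 2] cursor@3
After 5 (insert_before(26)): list=[7, 4, 26, 3, 8, 2] cursor@3

Answer: 7 4 26 3 8 2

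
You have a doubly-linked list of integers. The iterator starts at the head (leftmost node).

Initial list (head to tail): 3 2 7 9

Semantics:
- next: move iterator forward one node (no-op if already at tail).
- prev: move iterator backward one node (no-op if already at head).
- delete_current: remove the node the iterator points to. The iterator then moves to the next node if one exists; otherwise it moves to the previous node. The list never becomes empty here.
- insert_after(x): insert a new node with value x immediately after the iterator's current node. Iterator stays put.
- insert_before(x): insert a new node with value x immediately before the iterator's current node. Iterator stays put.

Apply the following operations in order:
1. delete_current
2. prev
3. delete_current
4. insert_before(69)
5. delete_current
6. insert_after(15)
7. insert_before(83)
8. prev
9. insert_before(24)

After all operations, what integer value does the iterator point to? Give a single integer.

Answer: 83

Derivation:
After 1 (delete_current): list=[2, 7, 9] cursor@2
After 2 (prev): list=[2, 7, 9] cursor@2
After 3 (delete_current): list=[7, 9] cursor@7
After 4 (insert_before(69)): list=[69, 7, 9] cursor@7
After 5 (delete_current): list=[69, 9] cursor@9
After 6 (insert_after(15)): list=[69, 9, 15] cursor@9
After 7 (insert_before(83)): list=[69, 83, 9, 15] cursor@9
After 8 (prev): list=[69, 83, 9, 15] cursor@83
After 9 (insert_before(24)): list=[69, 24, 83, 9, 15] cursor@83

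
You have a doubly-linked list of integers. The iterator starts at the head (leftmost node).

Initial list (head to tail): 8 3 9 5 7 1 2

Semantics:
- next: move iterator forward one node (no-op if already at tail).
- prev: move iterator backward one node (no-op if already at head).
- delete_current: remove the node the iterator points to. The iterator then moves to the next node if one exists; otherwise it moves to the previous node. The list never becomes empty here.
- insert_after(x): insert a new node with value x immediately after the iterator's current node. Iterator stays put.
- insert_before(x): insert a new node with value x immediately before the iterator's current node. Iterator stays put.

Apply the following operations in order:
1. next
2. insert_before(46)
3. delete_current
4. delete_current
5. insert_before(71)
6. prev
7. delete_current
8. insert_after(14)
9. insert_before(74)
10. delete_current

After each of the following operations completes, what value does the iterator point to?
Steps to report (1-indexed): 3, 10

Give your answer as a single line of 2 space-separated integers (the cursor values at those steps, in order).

Answer: 9 14

Derivation:
After 1 (next): list=[8, 3, 9, 5, 7, 1, 2] cursor@3
After 2 (insert_before(46)): list=[8, 46, 3, 9, 5, 7, 1, 2] cursor@3
After 3 (delete_current): list=[8, 46, 9, 5, 7, 1, 2] cursor@9
After 4 (delete_current): list=[8, 46, 5, 7, 1, 2] cursor@5
After 5 (insert_before(71)): list=[8, 46, 71, 5, 7, 1, 2] cursor@5
After 6 (prev): list=[8, 46, 71, 5, 7, 1, 2] cursor@71
After 7 (delete_current): list=[8, 46, 5, 7, 1, 2] cursor@5
After 8 (insert_after(14)): list=[8, 46, 5, 14, 7, 1, 2] cursor@5
After 9 (insert_before(74)): list=[8, 46, 74, 5, 14, 7, 1, 2] cursor@5
After 10 (delete_current): list=[8, 46, 74, 14, 7, 1, 2] cursor@14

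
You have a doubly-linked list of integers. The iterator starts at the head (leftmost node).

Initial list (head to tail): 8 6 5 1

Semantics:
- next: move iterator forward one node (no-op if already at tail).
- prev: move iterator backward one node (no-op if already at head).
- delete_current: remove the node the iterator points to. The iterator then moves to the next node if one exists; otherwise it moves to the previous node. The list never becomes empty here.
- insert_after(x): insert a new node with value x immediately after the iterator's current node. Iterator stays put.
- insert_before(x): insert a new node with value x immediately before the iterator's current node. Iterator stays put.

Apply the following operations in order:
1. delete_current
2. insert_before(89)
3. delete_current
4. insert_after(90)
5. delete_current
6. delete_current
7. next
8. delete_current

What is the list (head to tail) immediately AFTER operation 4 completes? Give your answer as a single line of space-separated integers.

Answer: 89 5 90 1

Derivation:
After 1 (delete_current): list=[6, 5, 1] cursor@6
After 2 (insert_before(89)): list=[89, 6, 5, 1] cursor@6
After 3 (delete_current): list=[89, 5, 1] cursor@5
After 4 (insert_after(90)): list=[89, 5, 90, 1] cursor@5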